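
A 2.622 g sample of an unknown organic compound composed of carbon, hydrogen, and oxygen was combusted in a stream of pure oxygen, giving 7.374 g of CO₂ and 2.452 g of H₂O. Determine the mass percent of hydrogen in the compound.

mol C = 7.374 g CO₂ ÷ 44.009 g/mol = 0.16756 mol
mol H = 2 × 2.452 g H₂O ÷ 18.015 g/mol = 0.27222 mol
mass O = 2.622 − (2.0125 + 0.27440) = 0.33508 g → mol O = 0.33508 ÷ 15.999 = 0.020944 mol
mass % H = 0.27440 g ÷ 2.622 g × 100%

10.47%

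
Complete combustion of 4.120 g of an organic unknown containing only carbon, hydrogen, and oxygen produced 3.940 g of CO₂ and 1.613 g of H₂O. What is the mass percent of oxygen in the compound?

69.52%

mol C = 3.940 g CO₂ ÷ 44.009 g/mol = 0.089527 mol
mol H = 2 × 1.613 g H₂O ÷ 18.015 g/mol = 0.17907 mol
mass O = 4.120 − (1.0753 + 0.18051) = 2.8642 g → mol O = 2.8642 ÷ 15.999 = 0.17902 mol
mass % O = 2.8642 g ÷ 4.120 g × 100%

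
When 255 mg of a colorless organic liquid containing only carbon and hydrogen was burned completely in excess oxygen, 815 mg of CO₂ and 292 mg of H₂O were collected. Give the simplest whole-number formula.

mol C = 0.815 g CO₂ ÷ 44.009 g/mol = 0.01852 mol
mol H = 2 × 0.292 g H₂O ÷ 18.015 g/mol = 0.03242 mol
Divide by the smallest (0.01852 mol): C 1.000, H 1.751
Multiplying each by 4 gives whole numbers: C 4.00, H 7.00

C4H7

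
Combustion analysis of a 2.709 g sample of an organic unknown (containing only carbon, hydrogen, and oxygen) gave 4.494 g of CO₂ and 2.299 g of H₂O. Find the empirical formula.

C4H10O3

mol C = 4.494 g CO₂ ÷ 44.009 g/mol = 0.10212 mol
mol H = 2 × 2.299 g H₂O ÷ 18.015 g/mol = 0.25523 mol
mass O = 2.709 − (1.2265 + 0.25727) = 1.2252 g → mol O = 1.2252 ÷ 15.999 = 0.076581 mol
Divide by the smallest (0.076581 mol): C 1.333, H 3.333, O 1.000
Multiplying each by 3 gives whole numbers: C 4.00, H 10.00, O 3.00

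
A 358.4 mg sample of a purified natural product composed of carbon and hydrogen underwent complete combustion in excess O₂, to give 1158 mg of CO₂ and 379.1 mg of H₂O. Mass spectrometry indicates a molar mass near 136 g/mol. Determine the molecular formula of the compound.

mol C = 1.158 g CO₂ ÷ 44.009 g/mol = 0.026313 mol
mol H = 2 × 0.3791 g H₂O ÷ 18.015 g/mol = 0.042087 mol
Divide by the smallest (0.026313 mol): C 1.000, H 1.599
Multiplying each by 5 gives whole numbers: C 5.00, H 8.00
Empirical formula: C5H8
Empirical-formula mass = 68.12 g/mol; 136 ÷ 68.12 ≈ 2, so the molecular formula is C10H16.

C10H16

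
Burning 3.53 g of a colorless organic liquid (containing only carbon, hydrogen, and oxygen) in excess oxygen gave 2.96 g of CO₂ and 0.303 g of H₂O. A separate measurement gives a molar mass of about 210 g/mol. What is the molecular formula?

C4H2O10

mol C = 2.96 g CO₂ ÷ 44.009 g/mol = 0.06726 mol
mol H = 2 × 0.303 g H₂O ÷ 18.015 g/mol = 0.03364 mol
mass O = 3.53 − (0.8078 + 0.03391) = 2.688 g → mol O = 2.688 ÷ 15.999 = 0.1680 mol
Divide by the smallest (0.03364 mol): C 1.999, H 1.000, O 4.995
Empirical formula: C2HO5
Empirical-formula mass = 105.03 g/mol; 210 ÷ 105.03 ≈ 2, so the molecular formula is C4H2O10.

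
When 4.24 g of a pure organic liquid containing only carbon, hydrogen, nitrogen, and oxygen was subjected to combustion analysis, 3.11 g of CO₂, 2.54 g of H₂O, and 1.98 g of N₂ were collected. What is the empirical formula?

mol C = 3.11 g CO₂ ÷ 44.009 g/mol = 0.07067 mol
mol H = 2 × 2.54 g H₂O ÷ 18.015 g/mol = 0.2820 mol
mol N = 2 × 1.98 g N₂ ÷ 28.014 g/mol = 0.1414 mol
mass O = 4.24 − (0.8488 + 0.2842 + 1.980) = 1.127 g → mol O = 1.127 ÷ 15.999 = 0.07044 mol
Divide by the smallest (0.07044 mol): C 1.003, H 4.003, N 2.007, O 1.000

CH4N2O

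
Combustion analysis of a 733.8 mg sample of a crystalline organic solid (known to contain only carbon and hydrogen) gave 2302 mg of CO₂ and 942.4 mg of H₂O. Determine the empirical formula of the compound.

CH2

mol C = 2.302 g CO₂ ÷ 44.009 g/mol = 0.052307 mol
mol H = 2 × 0.9424 g H₂O ÷ 18.015 g/mol = 0.10462 mol
Divide by the smallest (0.052307 mol): C 1.000, H 2.000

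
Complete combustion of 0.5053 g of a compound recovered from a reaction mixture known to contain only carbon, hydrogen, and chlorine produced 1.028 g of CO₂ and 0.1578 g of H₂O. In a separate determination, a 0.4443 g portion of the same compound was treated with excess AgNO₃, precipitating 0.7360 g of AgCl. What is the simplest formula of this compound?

mol C = 1.028 g CO₂ ÷ 44.009 g/mol = 0.023359 mol
mol H = 2 × 0.1578 g H₂O ÷ 18.015 g/mol = 0.017519 mol
From the AgCl data: mol Cl per gram of compound = (0.7360 ÷ 143.318) ÷ 0.4443 = 0.011558 mol/g, so in the 0.5053 g combustion sample mol Cl = 0.0058405 mol
Divide by the smallest (0.0058405 mol): C 3.999, H 3.000, Cl 1.000

C4H3Cl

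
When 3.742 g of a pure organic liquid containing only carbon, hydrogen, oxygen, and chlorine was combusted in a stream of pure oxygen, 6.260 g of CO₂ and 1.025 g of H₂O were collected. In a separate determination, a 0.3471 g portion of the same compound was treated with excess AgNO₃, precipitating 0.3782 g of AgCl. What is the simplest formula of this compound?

mol C = 6.260 g CO₂ ÷ 44.009 g/mol = 0.14224 mol
mol H = 2 × 1.025 g H₂O ÷ 18.015 g/mol = 0.11379 mol
From the AgCl data: mol Cl per gram of compound = (0.3782 ÷ 143.318) ÷ 0.3471 = 0.0076027 mol/g, so in the 3.742 g combustion sample mol Cl = 0.028449 mol
mass O = 3.742 − (1.7085 + 0.11470 + 1.0085) = 0.91028 g → mol O = 0.91028 ÷ 15.999 = 0.056896 mol
Divide by the smallest (0.028449 mol): C 5.000, H 4.000, Cl 1.000, O 2.000

C5H4ClO2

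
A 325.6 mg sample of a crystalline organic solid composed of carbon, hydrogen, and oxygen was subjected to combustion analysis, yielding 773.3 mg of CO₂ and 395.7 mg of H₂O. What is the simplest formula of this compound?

C4H10O

mol C = 0.7733 g CO₂ ÷ 44.009 g/mol = 0.017571 mol
mol H = 2 × 0.3957 g H₂O ÷ 18.015 g/mol = 0.043930 mol
mass O = 0.3256 − (0.21105 + 0.044281) = 0.070268 g → mol O = 0.070268 ÷ 15.999 = 0.0043920 mol
Divide by the smallest (0.0043920 mol): C 4.001, H 10.002, O 1.000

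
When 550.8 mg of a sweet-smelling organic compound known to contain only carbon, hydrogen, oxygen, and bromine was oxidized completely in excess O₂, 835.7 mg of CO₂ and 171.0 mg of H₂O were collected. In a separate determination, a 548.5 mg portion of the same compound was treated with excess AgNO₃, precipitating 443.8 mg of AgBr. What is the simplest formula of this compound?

mol C = 0.8357 g CO₂ ÷ 44.009 g/mol = 0.018989 mol
mol H = 2 × 0.1710 g H₂O ÷ 18.015 g/mol = 0.018984 mol
From the AgBr data: mol Br per gram of compound = (0.4438 ÷ 187.772) ÷ 0.5485 = 0.0043090 mol/g, so in the 0.5508 g combustion sample mol Br = 0.0023734 mol
mass O = 0.5508 − (0.22808 + 0.019136 + 0.18965) = 0.11394 g → mol O = 0.11394 ÷ 15.999 = 0.0071216 mol
Divide by the smallest (0.0023734 mol): C 8.001, H 7.999, Br 1.000, O 3.001

C8H8BrO3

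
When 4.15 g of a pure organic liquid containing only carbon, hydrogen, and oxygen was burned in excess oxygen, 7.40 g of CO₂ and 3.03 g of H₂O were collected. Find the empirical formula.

mol C = 7.40 g CO₂ ÷ 44.009 g/mol = 0.1681 mol
mol H = 2 × 3.03 g H₂O ÷ 18.015 g/mol = 0.3364 mol
mass O = 4.15 − (2.020 + 0.3391) = 1.791 g → mol O = 1.791 ÷ 15.999 = 0.1120 mol
Divide by the smallest (0.1120 mol): C 1.502, H 3.004, O 1.000
Multiplying each by 2 gives whole numbers: C 3.00, H 6.01, O 2.00

C3H6O2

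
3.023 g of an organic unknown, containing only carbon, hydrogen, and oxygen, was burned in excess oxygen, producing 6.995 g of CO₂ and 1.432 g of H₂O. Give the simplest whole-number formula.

mol C = 6.995 g CO₂ ÷ 44.009 g/mol = 0.15894 mol
mol H = 2 × 1.432 g H₂O ÷ 18.015 g/mol = 0.15898 mol
mass O = 3.023 − (1.9091 + 0.16025) = 0.95366 g → mol O = 0.95366 ÷ 15.999 = 0.059608 mol
Divide by the smallest (0.059608 mol): C 2.667, H 2.667, O 1.000
Multiplying each by 3 gives whole numbers: C 8.00, H 8.00, O 3.00

C8H8O3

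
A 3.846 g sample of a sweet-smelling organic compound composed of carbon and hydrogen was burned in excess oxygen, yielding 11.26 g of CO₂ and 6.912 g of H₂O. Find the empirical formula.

CH3

mol C = 11.26 g CO₂ ÷ 44.009 g/mol = 0.25586 mol
mol H = 2 × 6.912 g H₂O ÷ 18.015 g/mol = 0.76736 mol
Divide by the smallest (0.25586 mol): C 1.000, H 2.999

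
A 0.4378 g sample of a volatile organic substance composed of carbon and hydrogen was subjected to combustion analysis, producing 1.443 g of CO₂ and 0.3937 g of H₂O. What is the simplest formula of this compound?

mol C = 1.443 g CO₂ ÷ 44.009 g/mol = 0.032789 mol
mol H = 2 × 0.3937 g H₂O ÷ 18.015 g/mol = 0.043708 mol
Divide by the smallest (0.032789 mol): C 1.000, H 1.333
Multiplying each by 3 gives whole numbers: C 3.00, H 4.00

C3H4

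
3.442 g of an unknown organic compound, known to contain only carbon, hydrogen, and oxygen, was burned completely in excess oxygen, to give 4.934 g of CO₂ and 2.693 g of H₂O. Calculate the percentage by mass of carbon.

mol C = 4.934 g CO₂ ÷ 44.009 g/mol = 0.11211 mol
mol H = 2 × 2.693 g H₂O ÷ 18.015 g/mol = 0.29897 mol
mass O = 3.442 − (1.3466 + 0.30136) = 1.7940 g → mol O = 1.7940 ÷ 15.999 = 0.11213 mol
mass % C = 1.3466 g ÷ 3.442 g × 100%

39.12%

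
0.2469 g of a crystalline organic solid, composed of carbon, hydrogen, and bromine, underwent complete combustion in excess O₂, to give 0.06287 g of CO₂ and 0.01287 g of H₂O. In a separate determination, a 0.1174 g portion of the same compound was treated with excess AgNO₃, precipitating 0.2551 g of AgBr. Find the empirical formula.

mol C = 0.06287 g CO₂ ÷ 44.009 g/mol = 0.0014286 mol
mol H = 2 × 0.01287 g H₂O ÷ 18.015 g/mol = 0.0014288 mol
From the AgBr data: mol Br per gram of compound = (0.2551 ÷ 187.772) ÷ 0.1174 = 0.011572 mol/g, so in the 0.2469 g combustion sample mol Br = 0.0028571 mol
Divide by the smallest (0.0014286 mol): C 1.000, H 1.000, Br 2.000

CHBr2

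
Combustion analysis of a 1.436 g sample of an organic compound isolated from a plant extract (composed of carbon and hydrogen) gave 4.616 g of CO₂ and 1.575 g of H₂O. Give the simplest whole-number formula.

mol C = 4.616 g CO₂ ÷ 44.009 g/mol = 0.10489 mol
mol H = 2 × 1.575 g H₂O ÷ 18.015 g/mol = 0.17485 mol
Divide by the smallest (0.10489 mol): C 1.000, H 1.667
Multiplying each by 3 gives whole numbers: C 3.00, H 5.00

C3H5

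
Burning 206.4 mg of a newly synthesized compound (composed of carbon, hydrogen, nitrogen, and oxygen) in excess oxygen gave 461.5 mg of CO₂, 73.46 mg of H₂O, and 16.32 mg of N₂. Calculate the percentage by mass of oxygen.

mol C = 0.4615 g CO₂ ÷ 44.009 g/mol = 0.010486 mol
mol H = 2 × 0.07346 g H₂O ÷ 18.015 g/mol = 0.0081554 mol
mol N = 2 × 0.01632 g N₂ ÷ 28.014 g/mol = 0.0011651 mol
mass O = 0.2064 − (0.12595 + 0.0082207 + 0.016320) = 0.055906 g → mol O = 0.055906 ÷ 15.999 = 0.0034943 mol
mass % O = 0.055906 g ÷ 0.2064 g × 100%

27.09%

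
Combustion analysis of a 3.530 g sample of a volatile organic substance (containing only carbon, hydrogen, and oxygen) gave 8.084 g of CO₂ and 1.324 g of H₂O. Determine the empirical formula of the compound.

C5H4O2

mol C = 8.084 g CO₂ ÷ 44.009 g/mol = 0.18369 mol
mol H = 2 × 1.324 g H₂O ÷ 18.015 g/mol = 0.14699 mol
mass O = 3.530 − (2.2063 + 0.14816) = 1.1755 g → mol O = 1.1755 ÷ 15.999 = 0.073476 mol
Divide by the smallest (0.073476 mol): C 2.500, H 2.001, O 1.000
Multiplying each by 2 gives whole numbers: C 5.00, H 4.00, O 2.00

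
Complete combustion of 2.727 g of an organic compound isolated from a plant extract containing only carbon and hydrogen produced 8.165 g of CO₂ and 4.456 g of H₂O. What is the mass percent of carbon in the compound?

mol C = 8.165 g CO₂ ÷ 44.009 g/mol = 0.18553 mol
mol H = 2 × 4.456 g H₂O ÷ 18.015 g/mol = 0.49470 mol
mass % C = 2.2284 g ÷ 2.727 g × 100%

81.72%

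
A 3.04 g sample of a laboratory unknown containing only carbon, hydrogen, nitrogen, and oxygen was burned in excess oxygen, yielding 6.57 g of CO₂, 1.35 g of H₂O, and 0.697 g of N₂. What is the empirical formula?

C6H6N2O

mol C = 6.57 g CO₂ ÷ 44.009 g/mol = 0.1493 mol
mol H = 2 × 1.35 g H₂O ÷ 18.015 g/mol = 0.1499 mol
mol N = 2 × 0.697 g N₂ ÷ 28.014 g/mol = 0.04976 mol
mass O = 3.04 − (1.793 + 0.1511 + 0.6970) = 0.3988 g → mol O = 0.3988 ÷ 15.999 = 0.02493 mol
Divide by the smallest (0.02493 mol): C 5.989, H 6.012, N 1.996, O 1.000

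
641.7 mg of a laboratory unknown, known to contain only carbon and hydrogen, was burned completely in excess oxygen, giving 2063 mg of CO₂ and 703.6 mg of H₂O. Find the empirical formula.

mol C = 2.063 g CO₂ ÷ 44.009 g/mol = 0.046877 mol
mol H = 2 × 0.7036 g H₂O ÷ 18.015 g/mol = 0.078113 mol
Divide by the smallest (0.046877 mol): C 1.000, H 1.666
Multiplying each by 3 gives whole numbers: C 3.00, H 5.00

C3H5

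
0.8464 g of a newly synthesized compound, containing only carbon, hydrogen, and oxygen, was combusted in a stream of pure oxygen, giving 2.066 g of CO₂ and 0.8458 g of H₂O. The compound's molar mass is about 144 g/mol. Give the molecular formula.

mol C = 2.066 g CO₂ ÷ 44.009 g/mol = 0.046945 mol
mol H = 2 × 0.8458 g H₂O ÷ 18.015 g/mol = 0.093900 mol
mass O = 0.8464 − (0.56386 + 0.094651) = 0.18789 g → mol O = 0.18789 ÷ 15.999 = 0.011744 mol
Divide by the smallest (0.011744 mol): C 3.997, H 7.995, O 1.000
Empirical formula: C4H8O
Empirical-formula mass = 72.11 g/mol; 144 ÷ 72.11 ≈ 2, so the molecular formula is C8H16O2.

C8H16O2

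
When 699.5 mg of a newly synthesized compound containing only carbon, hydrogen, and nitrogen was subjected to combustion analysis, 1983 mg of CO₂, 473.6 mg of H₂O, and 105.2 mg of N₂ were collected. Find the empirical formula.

mol C = 1.983 g CO₂ ÷ 44.009 g/mol = 0.045059 mol
mol H = 2 × 0.4736 g H₂O ÷ 18.015 g/mol = 0.052578 mol
mol N = 2 × 0.1052 g N₂ ÷ 28.014 g/mol = 0.0075105 mol
Divide by the smallest (0.0075105 mol): C 5.999, H 7.001, N 1.000

C6H7N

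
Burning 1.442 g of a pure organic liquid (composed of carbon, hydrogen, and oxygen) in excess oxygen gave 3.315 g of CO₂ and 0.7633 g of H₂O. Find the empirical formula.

mol C = 3.315 g CO₂ ÷ 44.009 g/mol = 0.075326 mol
mol H = 2 × 0.7633 g H₂O ÷ 18.015 g/mol = 0.084740 mol
mass O = 1.442 − (0.90473 + 0.085418) = 0.45185 g → mol O = 0.45185 ÷ 15.999 = 0.028242 mol
Divide by the smallest (0.028242 mol): C 2.667, H 3.000, O 1.000
Multiplying each by 3 gives whole numbers: C 8.00, H 9.00, O 3.00

C8H9O3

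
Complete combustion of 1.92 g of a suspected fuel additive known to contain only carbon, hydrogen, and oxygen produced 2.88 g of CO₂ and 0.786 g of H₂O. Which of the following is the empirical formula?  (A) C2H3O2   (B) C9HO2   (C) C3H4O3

(C) C3H4O3

mol C = 2.88 g CO₂ ÷ 44.009 g/mol = 0.06544 mol
mol H = 2 × 0.786 g H₂O ÷ 18.015 g/mol = 0.08726 mol
mass O = 1.92 − (0.7860 + 0.08796) = 1.046 g → mol O = 1.046 ÷ 15.999 = 0.06538 mol
Divide by the smallest (0.06538 mol): C 1.001, H 1.335, O 1.000
Multiplying each by 3 gives whole numbers: C 3.00, H 4.00, O 3.00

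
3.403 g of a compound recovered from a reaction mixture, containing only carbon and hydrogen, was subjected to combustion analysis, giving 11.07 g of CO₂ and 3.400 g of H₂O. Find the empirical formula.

mol C = 11.07 g CO₂ ÷ 44.009 g/mol = 0.25154 mol
mol H = 2 × 3.400 g H₂O ÷ 18.015 g/mol = 0.37746 mol
Divide by the smallest (0.25154 mol): C 1.000, H 1.501
Multiplying each by 2 gives whole numbers: C 2.00, H 3.00

C2H3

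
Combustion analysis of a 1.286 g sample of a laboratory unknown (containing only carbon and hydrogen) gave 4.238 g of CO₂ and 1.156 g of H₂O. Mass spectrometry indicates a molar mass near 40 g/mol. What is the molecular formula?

mol C = 4.238 g CO₂ ÷ 44.009 g/mol = 0.096298 mol
mol H = 2 × 1.156 g H₂O ÷ 18.015 g/mol = 0.12834 mol
Divide by the smallest (0.096298 mol): C 1.000, H 1.333
Multiplying each by 3 gives whole numbers: C 3.00, H 4.00
Empirical formula: C3H4
Empirical-formula mass = 40.06 g/mol; 40 ÷ 40.06 ≈ 1, so the molecular formula is C3H4.

C3H4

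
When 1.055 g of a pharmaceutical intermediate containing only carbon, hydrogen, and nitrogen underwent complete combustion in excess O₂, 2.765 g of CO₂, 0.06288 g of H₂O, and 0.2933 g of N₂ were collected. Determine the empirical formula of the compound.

C9HN3

mol C = 2.765 g CO₂ ÷ 44.009 g/mol = 0.062828 mol
mol H = 2 × 0.06288 g H₂O ÷ 18.015 g/mol = 0.0069808 mol
mol N = 2 × 0.2933 g N₂ ÷ 28.014 g/mol = 0.020940 mol
Divide by the smallest (0.0069808 mol): C 9.000, H 1.000, N 3.000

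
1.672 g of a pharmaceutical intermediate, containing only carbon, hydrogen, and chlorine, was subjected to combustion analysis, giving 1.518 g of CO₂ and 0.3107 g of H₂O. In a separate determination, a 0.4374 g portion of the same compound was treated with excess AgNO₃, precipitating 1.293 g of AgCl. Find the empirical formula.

CHCl

mol C = 1.518 g CO₂ ÷ 44.009 g/mol = 0.034493 mol
mol H = 2 × 0.3107 g H₂O ÷ 18.015 g/mol = 0.034493 mol
From the AgCl data: mol Cl per gram of compound = (1.293 ÷ 143.318) ÷ 0.4374 = 0.020626 mol/g, so in the 1.672 g combustion sample mol Cl = 0.034487 mol
Divide by the smallest (0.034487 mol): C 1.000, H 1.000, Cl 1.000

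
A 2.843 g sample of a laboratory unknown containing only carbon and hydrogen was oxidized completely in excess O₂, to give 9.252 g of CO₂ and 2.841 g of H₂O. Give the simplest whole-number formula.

mol C = 9.252 g CO₂ ÷ 44.009 g/mol = 0.21023 mol
mol H = 2 × 2.841 g H₂O ÷ 18.015 g/mol = 0.31540 mol
Divide by the smallest (0.21023 mol): C 1.000, H 1.500
Multiplying each by 2 gives whole numbers: C 2.00, H 3.00

C2H3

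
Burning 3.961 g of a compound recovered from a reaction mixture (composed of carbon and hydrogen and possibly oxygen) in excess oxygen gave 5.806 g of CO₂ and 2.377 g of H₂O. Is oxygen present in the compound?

yes

mol C = 5.806 g CO₂ ÷ 44.009 g/mol = 0.13193 mol
mol H = 2 × 2.377 g H₂O ÷ 18.015 g/mol = 0.26389 mol
C and H account for only 1.8506 g of the 3.961 g sample; the remaining 2.1104 g must be oxygen.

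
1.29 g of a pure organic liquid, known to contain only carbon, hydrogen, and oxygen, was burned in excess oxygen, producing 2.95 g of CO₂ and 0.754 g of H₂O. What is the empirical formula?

mol C = 2.95 g CO₂ ÷ 44.009 g/mol = 0.06703 mol
mol H = 2 × 0.754 g H₂O ÷ 18.015 g/mol = 0.08371 mol
mass O = 1.29 − (0.8051 + 0.08438) = 0.4005 g → mol O = 0.4005 ÷ 15.999 = 0.02503 mol
Divide by the smallest (0.02503 mol): C 2.678, H 3.344, O 1.000
Multiplying each by 3 gives whole numbers: C 8.03, H 10.03, O 3.00

C8H10O3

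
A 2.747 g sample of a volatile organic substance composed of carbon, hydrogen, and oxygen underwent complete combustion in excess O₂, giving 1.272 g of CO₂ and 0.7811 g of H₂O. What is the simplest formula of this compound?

CH3O5

mol C = 1.272 g CO₂ ÷ 44.009 g/mol = 0.028903 mol
mol H = 2 × 0.7811 g H₂O ÷ 18.015 g/mol = 0.086717 mol
mass O = 2.747 − (0.34716 + 0.087410) = 2.3124 g → mol O = 2.3124 ÷ 15.999 = 0.14454 mol
Divide by the smallest (0.028903 mol): C 1.000, H 3.000, O 5.001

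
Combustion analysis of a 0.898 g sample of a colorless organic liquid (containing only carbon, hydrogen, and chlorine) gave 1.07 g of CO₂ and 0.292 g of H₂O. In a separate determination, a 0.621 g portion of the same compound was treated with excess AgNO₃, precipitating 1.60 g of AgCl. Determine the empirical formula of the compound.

mol C = 1.07 g CO₂ ÷ 44.009 g/mol = 0.02431 mol
mol H = 2 × 0.292 g H₂O ÷ 18.015 g/mol = 0.03242 mol
From the AgCl data: mol Cl per gram of compound = (1.60 ÷ 143.318) ÷ 0.621 = 0.01798 mol/g, so in the 0.898 g combustion sample mol Cl = 0.01614 mol
Divide by the smallest (0.01614 mol): C 1.506, H 2.008, Cl 1.000
Multiplying each by 2 gives whole numbers: C 3.01, H 4.02, Cl 2.00

C3H4Cl2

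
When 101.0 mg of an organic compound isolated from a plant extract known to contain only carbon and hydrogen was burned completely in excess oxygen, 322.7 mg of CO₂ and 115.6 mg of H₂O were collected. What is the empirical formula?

C4H7

mol C = 0.3227 g CO₂ ÷ 44.009 g/mol = 0.0073326 mol
mol H = 2 × 0.1156 g H₂O ÷ 18.015 g/mol = 0.012834 mol
Divide by the smallest (0.0073326 mol): C 1.000, H 1.750
Multiplying each by 4 gives whole numbers: C 4.00, H 7.00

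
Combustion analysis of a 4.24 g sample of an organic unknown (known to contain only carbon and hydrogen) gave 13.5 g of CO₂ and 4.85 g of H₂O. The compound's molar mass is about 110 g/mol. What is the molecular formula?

mol C = 13.5 g CO₂ ÷ 44.009 g/mol = 0.3068 mol
mol H = 2 × 4.85 g H₂O ÷ 18.015 g/mol = 0.5384 mol
Divide by the smallest (0.3068 mol): C 1.000, H 1.755
Multiplying each by 4 gives whole numbers: C 4.00, H 7.02
Empirical formula: C4H7
Empirical-formula mass = 55.10 g/mol; 110 ÷ 55.10 ≈ 2, so the molecular formula is C8H14.

C8H14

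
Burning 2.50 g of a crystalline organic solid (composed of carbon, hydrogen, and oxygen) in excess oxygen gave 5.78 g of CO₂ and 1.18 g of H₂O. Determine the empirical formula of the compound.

C8H8O3

mol C = 5.78 g CO₂ ÷ 44.009 g/mol = 0.1313 mol
mol H = 2 × 1.18 g H₂O ÷ 18.015 g/mol = 0.1310 mol
mass O = 2.50 − (1.577 + 0.1320) = 0.7905 g → mol O = 0.7905 ÷ 15.999 = 0.04941 mol
Divide by the smallest (0.04941 mol): C 2.658, H 2.651, O 1.000
Multiplying each by 3 gives whole numbers: C 7.97, H 7.95, O 3.00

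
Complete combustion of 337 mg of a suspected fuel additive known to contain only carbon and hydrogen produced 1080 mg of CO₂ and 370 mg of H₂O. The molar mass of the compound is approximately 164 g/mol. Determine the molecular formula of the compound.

C12H20

mol C = 1.08 g CO₂ ÷ 44.009 g/mol = 0.02454 mol
mol H = 2 × 0.370 g H₂O ÷ 18.015 g/mol = 0.04108 mol
Divide by the smallest (0.02454 mol): C 1.000, H 1.674
Multiplying each by 3 gives whole numbers: C 3.00, H 5.02
Empirical formula: C3H5
Empirical-formula mass = 41.07 g/mol; 164 ÷ 41.07 ≈ 4, so the molecular formula is C12H20.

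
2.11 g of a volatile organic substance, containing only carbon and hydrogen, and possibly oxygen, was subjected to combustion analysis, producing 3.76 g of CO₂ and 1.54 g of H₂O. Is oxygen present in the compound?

yes

mol C = 3.76 g CO₂ ÷ 44.009 g/mol = 0.08544 mol
mol H = 2 × 1.54 g H₂O ÷ 18.015 g/mol = 0.1710 mol
C and H account for only 1.199 g of the 2.11 g sample; the remaining 0.9115 g must be oxygen.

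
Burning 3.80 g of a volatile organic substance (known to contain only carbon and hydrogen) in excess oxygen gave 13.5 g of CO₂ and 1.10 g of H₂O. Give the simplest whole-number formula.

mol C = 13.5 g CO₂ ÷ 44.009 g/mol = 0.3068 mol
mol H = 2 × 1.10 g H₂O ÷ 18.015 g/mol = 0.1221 mol
Divide by the smallest (0.1221 mol): C 2.512, H 1.000
Multiplying each by 2 gives whole numbers: C 5.02, H 2.00

C5H2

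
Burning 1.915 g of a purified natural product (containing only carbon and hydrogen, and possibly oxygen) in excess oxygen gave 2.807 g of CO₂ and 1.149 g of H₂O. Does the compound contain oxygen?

yes

mol C = 2.807 g CO₂ ÷ 44.009 g/mol = 0.063782 mol
mol H = 2 × 1.149 g H₂O ÷ 18.015 g/mol = 0.12756 mol
C and H account for only 0.89467 g of the 1.915 g sample; the remaining 1.0203 g must be oxygen.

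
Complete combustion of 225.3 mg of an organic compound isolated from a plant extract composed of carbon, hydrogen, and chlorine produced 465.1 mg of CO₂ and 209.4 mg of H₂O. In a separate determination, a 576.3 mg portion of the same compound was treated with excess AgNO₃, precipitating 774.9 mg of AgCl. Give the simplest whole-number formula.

C5H11Cl

mol C = 0.4651 g CO₂ ÷ 44.009 g/mol = 0.010568 mol
mol H = 2 × 0.2094 g H₂O ÷ 18.015 g/mol = 0.023247 mol
From the AgCl data: mol Cl per gram of compound = (0.7749 ÷ 143.318) ÷ 0.5763 = 0.0093820 mol/g, so in the 0.2253 g combustion sample mol Cl = 0.0021138 mol
Divide by the smallest (0.0021138 mol): C 5.000, H 10.998, Cl 1.000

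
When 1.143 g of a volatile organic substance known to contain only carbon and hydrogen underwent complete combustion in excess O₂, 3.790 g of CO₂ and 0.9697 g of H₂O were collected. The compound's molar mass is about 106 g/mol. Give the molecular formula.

C8H10

mol C = 3.790 g CO₂ ÷ 44.009 g/mol = 0.086119 mol
mol H = 2 × 0.9697 g H₂O ÷ 18.015 g/mol = 0.10765 mol
Divide by the smallest (0.086119 mol): C 1.000, H 1.250
Multiplying each by 4 gives whole numbers: C 4.00, H 5.00
Empirical formula: C4H5
Empirical-formula mass = 53.08 g/mol; 106 ÷ 53.08 ≈ 2, so the molecular formula is C8H10.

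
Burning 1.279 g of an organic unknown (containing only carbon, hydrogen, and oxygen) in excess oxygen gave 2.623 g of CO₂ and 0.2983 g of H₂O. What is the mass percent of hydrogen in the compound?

mol C = 2.623 g CO₂ ÷ 44.009 g/mol = 0.059601 mol
mol H = 2 × 0.2983 g H₂O ÷ 18.015 g/mol = 0.033117 mol
mass O = 1.279 − (0.71587 + 0.033382) = 0.52975 g → mol O = 0.52975 ÷ 15.999 = 0.033111 mol
mass % H = 0.033382 g ÷ 1.279 g × 100%

2.61%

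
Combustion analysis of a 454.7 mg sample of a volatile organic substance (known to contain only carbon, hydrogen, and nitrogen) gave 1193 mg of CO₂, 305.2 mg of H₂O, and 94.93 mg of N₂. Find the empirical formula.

C4H5N

mol C = 1.193 g CO₂ ÷ 44.009 g/mol = 0.027108 mol
mol H = 2 × 0.3052 g H₂O ÷ 18.015 g/mol = 0.033883 mol
mol N = 2 × 0.09493 g N₂ ÷ 28.014 g/mol = 0.0067773 mol
Divide by the smallest (0.0067773 mol): C 4.000, H 4.999, N 1.000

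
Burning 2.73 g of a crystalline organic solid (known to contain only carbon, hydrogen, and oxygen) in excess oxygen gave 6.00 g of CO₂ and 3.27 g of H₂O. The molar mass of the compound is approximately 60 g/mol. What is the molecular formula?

mol C = 6.00 g CO₂ ÷ 44.009 g/mol = 0.1363 mol
mol H = 2 × 3.27 g H₂O ÷ 18.015 g/mol = 0.3630 mol
mass O = 2.73 − (1.638 + 0.3659) = 0.7265 g → mol O = 0.7265 ÷ 15.999 = 0.04541 mol
Divide by the smallest (0.04541 mol): C 3.002, H 7.994, O 1.000
Empirical formula: C3H8O
Empirical-formula mass = 60.10 g/mol; 60 ÷ 60.10 ≈ 1, so the molecular formula is C3H8O.

C3H8O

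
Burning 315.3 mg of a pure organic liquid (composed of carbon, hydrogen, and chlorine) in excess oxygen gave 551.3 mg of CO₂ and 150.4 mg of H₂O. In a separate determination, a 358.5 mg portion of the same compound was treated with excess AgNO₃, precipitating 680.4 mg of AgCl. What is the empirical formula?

mol C = 0.5513 g CO₂ ÷ 44.009 g/mol = 0.012527 mol
mol H = 2 × 0.1504 g H₂O ÷ 18.015 g/mol = 0.016697 mol
From the AgCl data: mol Cl per gram of compound = (0.6804 ÷ 143.318) ÷ 0.3585 = 0.013243 mol/g, so in the 0.3153 g combustion sample mol Cl = 0.0041754 mol
Divide by the smallest (0.0041754 mol): C 3.000, H 3.999, Cl 1.000

C3H4Cl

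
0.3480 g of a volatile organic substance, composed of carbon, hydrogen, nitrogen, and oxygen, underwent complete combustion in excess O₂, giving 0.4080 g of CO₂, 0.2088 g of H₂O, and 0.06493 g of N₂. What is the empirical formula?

C2H5NO2

mol C = 0.4080 g CO₂ ÷ 44.009 g/mol = 0.0092708 mol
mol H = 2 × 0.2088 g H₂O ÷ 18.015 g/mol = 0.023181 mol
mol N = 2 × 0.06493 g N₂ ÷ 28.014 g/mol = 0.0046355 mol
mass O = 0.3480 − (0.11135 + 0.023366 + 0.064930) = 0.14835 g → mol O = 0.14835 ÷ 15.999 = 0.0092726 mol
Divide by the smallest (0.0046355 mol): C 2.000, H 5.001, N 1.000, O 2.000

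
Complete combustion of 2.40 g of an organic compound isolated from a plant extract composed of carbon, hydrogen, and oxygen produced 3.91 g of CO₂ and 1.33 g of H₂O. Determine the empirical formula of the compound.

mol C = 3.91 g CO₂ ÷ 44.009 g/mol = 0.08885 mol
mol H = 2 × 1.33 g H₂O ÷ 18.015 g/mol = 0.1477 mol
mass O = 2.40 − (1.067 + 0.1488) = 1.184 g → mol O = 1.184 ÷ 15.999 = 0.07401 mol
Divide by the smallest (0.07401 mol): C 1.200, H 1.995, O 1.000
Multiplying each by 5 gives whole numbers: C 6.00, H 9.98, O 5.00

C6H10O5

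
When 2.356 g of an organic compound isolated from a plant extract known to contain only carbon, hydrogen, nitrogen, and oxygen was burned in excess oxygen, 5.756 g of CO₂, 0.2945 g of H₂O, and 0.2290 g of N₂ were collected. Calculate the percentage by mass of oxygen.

mol C = 5.756 g CO₂ ÷ 44.009 g/mol = 0.13079 mol
mol H = 2 × 0.2945 g H₂O ÷ 18.015 g/mol = 0.032695 mol
mol N = 2 × 0.2290 g N₂ ÷ 28.014 g/mol = 0.016349 mol
mass O = 2.356 − (1.5709 + 0.032957 + 0.22900) = 0.52311 g → mol O = 0.52311 ÷ 15.999 = 0.032696 mol
mass % O = 0.52311 g ÷ 2.356 g × 100%

22.20%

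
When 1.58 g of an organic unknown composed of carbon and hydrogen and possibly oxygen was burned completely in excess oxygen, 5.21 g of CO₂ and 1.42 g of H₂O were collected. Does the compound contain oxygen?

mol C = 5.21 g CO₂ ÷ 44.009 g/mol = 0.1184 mol
mol H = 2 × 1.42 g H₂O ÷ 18.015 g/mol = 0.1576 mol
C and H together account for 1.581 g — essentially the entire 1.58 g sample — so the compound contains no oxygen.

no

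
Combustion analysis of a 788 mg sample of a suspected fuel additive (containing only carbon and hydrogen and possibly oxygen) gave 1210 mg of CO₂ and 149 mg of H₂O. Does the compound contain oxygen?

yes

mol C = 1.21 g CO₂ ÷ 44.009 g/mol = 0.02749 mol
mol H = 2 × 0.149 g H₂O ÷ 18.015 g/mol = 0.01654 mol
C and H account for only 0.3469 g of the 0.788 g sample; the remaining 0.4411 g must be oxygen.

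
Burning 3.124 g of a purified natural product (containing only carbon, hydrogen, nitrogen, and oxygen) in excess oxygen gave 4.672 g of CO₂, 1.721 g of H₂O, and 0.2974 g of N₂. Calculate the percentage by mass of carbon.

40.82%

mol C = 4.672 g CO₂ ÷ 44.009 g/mol = 0.10616 mol
mol H = 2 × 1.721 g H₂O ÷ 18.015 g/mol = 0.19106 mol
mol N = 2 × 0.2974 g N₂ ÷ 28.014 g/mol = 0.021232 mol
mass O = 3.124 − (1.2751 + 0.19259 + 0.29740) = 1.3589 g → mol O = 1.3589 ÷ 15.999 = 0.084938 mol
mass % C = 1.2751 g ÷ 3.124 g × 100%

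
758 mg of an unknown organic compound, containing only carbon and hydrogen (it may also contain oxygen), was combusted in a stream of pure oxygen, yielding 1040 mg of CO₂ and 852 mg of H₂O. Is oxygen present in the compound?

mol C = 1.04 g CO₂ ÷ 44.009 g/mol = 0.02363 mol
mol H = 2 × 0.852 g H₂O ÷ 18.015 g/mol = 0.09459 mol
C and H account for only 0.3792 g of the 0.758 g sample; the remaining 0.3788 g must be oxygen.

yes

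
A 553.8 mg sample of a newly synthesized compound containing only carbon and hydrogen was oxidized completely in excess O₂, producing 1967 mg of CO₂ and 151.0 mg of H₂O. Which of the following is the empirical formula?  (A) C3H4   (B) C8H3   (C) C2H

(B) C8H3

mol C = 1.967 g CO₂ ÷ 44.009 g/mol = 0.044695 mol
mol H = 2 × 0.1510 g H₂O ÷ 18.015 g/mol = 0.016764 mol
Divide by the smallest (0.016764 mol): C 2.666, H 1.000
Multiplying each by 3 gives whole numbers: C 8.00, H 3.00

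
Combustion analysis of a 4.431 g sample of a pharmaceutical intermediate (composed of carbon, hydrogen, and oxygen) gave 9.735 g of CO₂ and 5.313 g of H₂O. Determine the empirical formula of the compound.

mol C = 9.735 g CO₂ ÷ 44.009 g/mol = 0.22120 mol
mol H = 2 × 5.313 g H₂O ÷ 18.015 g/mol = 0.58984 mol
mass O = 4.431 − (2.6569 + 0.59456) = 1.1795 g → mol O = 1.1795 ÷ 15.999 = 0.073726 mol
Divide by the smallest (0.073726 mol): C 3.000, H 8.000, O 1.000

C3H8O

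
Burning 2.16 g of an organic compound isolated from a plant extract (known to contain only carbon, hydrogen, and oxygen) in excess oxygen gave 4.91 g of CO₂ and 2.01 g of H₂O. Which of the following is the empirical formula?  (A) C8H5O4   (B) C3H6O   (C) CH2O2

mol C = 4.91 g CO₂ ÷ 44.009 g/mol = 0.1116 mol
mol H = 2 × 2.01 g H₂O ÷ 18.015 g/mol = 0.2231 mol
mass O = 2.16 − (1.340 + 0.2249) = 0.5950 g → mol O = 0.5950 ÷ 15.999 = 0.03719 mol
Divide by the smallest (0.03719 mol): C 3.000, H 6.000, O 1.000

(B) C3H6O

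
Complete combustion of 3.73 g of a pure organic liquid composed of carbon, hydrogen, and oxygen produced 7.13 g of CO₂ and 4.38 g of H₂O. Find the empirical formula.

mol C = 7.13 g CO₂ ÷ 44.009 g/mol = 0.1620 mol
mol H = 2 × 4.38 g H₂O ÷ 18.015 g/mol = 0.4863 mol
mass O = 3.73 − (1.946 + 0.4902) = 1.294 g → mol O = 1.294 ÷ 15.999 = 0.08087 mol
Divide by the smallest (0.08087 mol): C 2.003, H 6.013, O 1.000

C2H6O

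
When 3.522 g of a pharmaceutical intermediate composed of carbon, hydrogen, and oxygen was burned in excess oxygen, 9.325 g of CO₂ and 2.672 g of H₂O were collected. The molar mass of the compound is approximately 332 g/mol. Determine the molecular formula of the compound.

mol C = 9.325 g CO₂ ÷ 44.009 g/mol = 0.21189 mol
mol H = 2 × 2.672 g H₂O ÷ 18.015 g/mol = 0.29664 mol
mass O = 3.522 − (2.5450 + 0.29901) = 0.67799 g → mol O = 0.67799 ÷ 15.999 = 0.042377 mol
Divide by the smallest (0.042377 mol): C 5.000, H 7.000, O 1.000
Empirical formula: C5H7O
Empirical-formula mass = 83.11 g/mol; 332 ÷ 83.11 ≈ 4, so the molecular formula is C20H28O4.

C20H28O4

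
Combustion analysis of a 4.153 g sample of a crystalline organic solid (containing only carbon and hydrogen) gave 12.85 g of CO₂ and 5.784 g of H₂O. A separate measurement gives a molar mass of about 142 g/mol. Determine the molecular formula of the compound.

C10H22

mol C = 12.85 g CO₂ ÷ 44.009 g/mol = 0.29199 mol
mol H = 2 × 5.784 g H₂O ÷ 18.015 g/mol = 0.64213 mol
Divide by the smallest (0.29199 mol): C 1.000, H 2.199
Multiplying each by 5 gives whole numbers: C 5.00, H 11.00
Empirical formula: C5H11
Empirical-formula mass = 71.14 g/mol; 142 ÷ 71.14 ≈ 2, so the molecular formula is C10H22.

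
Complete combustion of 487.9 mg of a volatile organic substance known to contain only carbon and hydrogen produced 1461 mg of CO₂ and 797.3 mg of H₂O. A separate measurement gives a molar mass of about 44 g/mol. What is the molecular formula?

mol C = 1.461 g CO₂ ÷ 44.009 g/mol = 0.033198 mol
mol H = 2 × 0.7973 g H₂O ÷ 18.015 g/mol = 0.088515 mol
Divide by the smallest (0.033198 mol): C 1.000, H 2.666
Multiplying each by 3 gives whole numbers: C 3.00, H 8.00
Empirical formula: C3H8
Empirical-formula mass = 44.10 g/mol; 44 ÷ 44.10 ≈ 1, so the molecular formula is C3H8.

C3H8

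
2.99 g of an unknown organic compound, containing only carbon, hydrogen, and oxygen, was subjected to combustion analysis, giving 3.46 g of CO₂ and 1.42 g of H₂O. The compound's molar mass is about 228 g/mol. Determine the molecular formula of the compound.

C6H12O9

mol C = 3.46 g CO₂ ÷ 44.009 g/mol = 0.07862 mol
mol H = 2 × 1.42 g H₂O ÷ 18.015 g/mol = 0.1576 mol
mass O = 2.99 − (0.9443 + 0.1589) = 1.887 g → mol O = 1.887 ÷ 15.999 = 0.1179 mol
Divide by the smallest (0.07862 mol): C 1.000, H 2.005, O 1.500
Multiplying each by 2 gives whole numbers: C 2.00, H 4.01, O 3.00
Empirical formula: C2H4O3
Empirical-formula mass = 76.05 g/mol; 228 ÷ 76.05 ≈ 3, so the molecular formula is C6H12O9.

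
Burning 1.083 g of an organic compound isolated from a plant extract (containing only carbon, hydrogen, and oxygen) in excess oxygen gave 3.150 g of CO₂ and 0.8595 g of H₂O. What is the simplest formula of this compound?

mol C = 3.150 g CO₂ ÷ 44.009 g/mol = 0.071576 mol
mol H = 2 × 0.8595 g H₂O ÷ 18.015 g/mol = 0.095420 mol
mass O = 1.083 − (0.85970 + 0.096184) = 0.12711 g → mol O = 0.12711 ÷ 15.999 = 0.0079451 mol
Divide by the smallest (0.0079451 mol): C 9.009, H 12.010, O 1.000

C9H12O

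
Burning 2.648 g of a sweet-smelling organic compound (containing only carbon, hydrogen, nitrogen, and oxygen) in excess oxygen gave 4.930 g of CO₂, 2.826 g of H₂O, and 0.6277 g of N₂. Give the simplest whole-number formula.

C5H14N2O

mol C = 4.930 g CO₂ ÷ 44.009 g/mol = 0.11202 mol
mol H = 2 × 2.826 g H₂O ÷ 18.015 g/mol = 0.31374 mol
mol N = 2 × 0.6277 g N₂ ÷ 28.014 g/mol = 0.044813 mol
mass O = 2.648 − (1.3455 + 0.31625 + 0.62770) = 0.35855 g → mol O = 0.35855 ÷ 15.999 = 0.022411 mol
Divide by the smallest (0.022411 mol): C 4.999, H 13.999, N 2.000, O 1.000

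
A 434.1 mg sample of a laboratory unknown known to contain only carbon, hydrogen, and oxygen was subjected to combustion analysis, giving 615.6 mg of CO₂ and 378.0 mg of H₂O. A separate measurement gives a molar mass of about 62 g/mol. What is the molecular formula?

C2H6O2

mol C = 0.6156 g CO₂ ÷ 44.009 g/mol = 0.013988 mol
mol H = 2 × 0.3780 g H₂O ÷ 18.015 g/mol = 0.041965 mol
mass O = 0.4341 − (0.16801 + 0.042301) = 0.22379 g → mol O = 0.22379 ÷ 15.999 = 0.013988 mol
Divide by the smallest (0.013988 mol): C 1.000, H 3.000, O 1.000
Empirical formula: CH3O
Empirical-formula mass = 31.03 g/mol; 62 ÷ 31.03 ≈ 2, so the molecular formula is C2H6O2.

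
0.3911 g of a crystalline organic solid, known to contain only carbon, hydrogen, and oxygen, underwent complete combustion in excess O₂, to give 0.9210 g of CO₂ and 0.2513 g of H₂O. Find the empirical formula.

C3H4O

mol C = 0.9210 g CO₂ ÷ 44.009 g/mol = 0.020928 mol
mol H = 2 × 0.2513 g H₂O ÷ 18.015 g/mol = 0.027899 mol
mass O = 0.3911 − (0.25136 + 0.028122) = 0.11162 g → mol O = 0.11162 ÷ 15.999 = 0.0069765 mol
Divide by the smallest (0.0069765 mol): C 3.000, H 3.999, O 1.000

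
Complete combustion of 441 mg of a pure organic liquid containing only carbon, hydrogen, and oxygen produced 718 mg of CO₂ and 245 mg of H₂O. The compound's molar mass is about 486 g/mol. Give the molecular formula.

mol C = 0.718 g CO₂ ÷ 44.009 g/mol = 0.01631 mol
mol H = 2 × 0.245 g H₂O ÷ 18.015 g/mol = 0.02720 mol
mass O = 0.441 − (0.1960 + 0.02742) = 0.2176 g → mol O = 0.2176 ÷ 15.999 = 0.01360 mol
Divide by the smallest (0.01360 mol): C 1.199, H 2.000, O 1.000
Multiplying each by 5 gives whole numbers: C 6.00, H 10.00, O 5.00
Empirical formula: C6H10O5
Empirical-formula mass = 162.14 g/mol; 486 ÷ 162.14 ≈ 3, so the molecular formula is C18H30O15.

C18H30O15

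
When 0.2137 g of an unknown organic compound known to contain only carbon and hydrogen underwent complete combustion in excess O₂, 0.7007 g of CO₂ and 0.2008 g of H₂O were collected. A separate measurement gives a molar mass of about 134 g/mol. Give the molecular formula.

C10H14

mol C = 0.7007 g CO₂ ÷ 44.009 g/mol = 0.015922 mol
mol H = 2 × 0.2008 g H₂O ÷ 18.015 g/mol = 0.022293 mol
Divide by the smallest (0.015922 mol): C 1.000, H 1.400
Multiplying each by 5 gives whole numbers: C 5.00, H 7.00
Empirical formula: C5H7
Empirical-formula mass = 67.11 g/mol; 134 ÷ 67.11 ≈ 2, so the molecular formula is C10H14.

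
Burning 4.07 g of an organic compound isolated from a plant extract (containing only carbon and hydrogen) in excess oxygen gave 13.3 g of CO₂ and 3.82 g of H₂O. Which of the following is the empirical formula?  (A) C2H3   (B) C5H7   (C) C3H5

mol C = 13.3 g CO₂ ÷ 44.009 g/mol = 0.3022 mol
mol H = 2 × 3.82 g H₂O ÷ 18.015 g/mol = 0.4241 mol
Divide by the smallest (0.3022 mol): C 1.000, H 1.403
Multiplying each by 5 gives whole numbers: C 5.00, H 7.02

(B) C5H7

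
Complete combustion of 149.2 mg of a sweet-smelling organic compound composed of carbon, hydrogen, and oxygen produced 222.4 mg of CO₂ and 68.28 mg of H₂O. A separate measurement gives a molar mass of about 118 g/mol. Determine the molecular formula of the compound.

mol C = 0.2224 g CO₂ ÷ 44.009 g/mol = 0.0050535 mol
mol H = 2 × 0.06828 g H₂O ÷ 18.015 g/mol = 0.0075803 mol
mass O = 0.1492 − (0.060698 + 0.0076410) = 0.080861 g → mol O = 0.080861 ÷ 15.999 = 0.0050541 mol
Divide by the smallest (0.0050535 mol): C 1.000, H 1.500, O 1.000
Multiplying each by 2 gives whole numbers: C 2.00, H 3.00, O 2.00
Empirical formula: C2H3O2
Empirical-formula mass = 59.04 g/mol; 118 ÷ 59.04 ≈ 2, so the molecular formula is C4H6O4.

C4H6O4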